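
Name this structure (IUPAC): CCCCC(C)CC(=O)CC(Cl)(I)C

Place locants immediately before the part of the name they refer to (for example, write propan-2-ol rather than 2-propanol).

Counting along the main chain through the carbonyl gives 10 carbons: the parent is decane.
The highest-priority functional group is a ketone (C=O on an internal carbon), so the name ends in -one.
Number the chain so that numbering from this end puts the carbonyl group at C-4 rather than C-7.
With this numbering: the carbonyl at C-4; a chloro group at C-2; an iodo group at C-2; a methyl group at C-6.
The substituents are ordered alphabetically, ignoring any di-/tri- multipliers.
Putting it together: 2-chloro-2-iodo-6-methyldecan-4-one.

2-chloro-2-iodo-6-methyldecan-4-one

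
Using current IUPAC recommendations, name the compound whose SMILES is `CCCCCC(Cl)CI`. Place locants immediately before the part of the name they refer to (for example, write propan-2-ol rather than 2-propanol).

2-chloro-1-iodoheptane

The longest continuous carbon chain has 7 atoms, so the parent hydride is heptane.
The numbering direction is chosen so that the substituent locant set {1,2} is lower than {6,7} at the first point of difference.
This places a chloro group at C-2; an iodo group at C-1.
The substituents are ordered alphabetically, ignoring any di-/tri- multipliers.
The name is 2-chloro-1-iodoheptane.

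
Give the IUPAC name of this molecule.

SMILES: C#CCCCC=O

The longest carbon chain that includes the –CHO group and the multiple bond has 6 carbons, so the parent hydride is hexane.
The principal characteristic group is an aldehyde (terminal –CHO), named with the suffix -al.
The chain contains a C≡C triple bond, so the unsaturation ending is -yne.
Choose the numbering such that the aldehyde carbon is C-1 by definition.
That gives the triple bond between C-5 and C-6.
Assembling the pieces gives hex-5-ynal.

hex-5-ynal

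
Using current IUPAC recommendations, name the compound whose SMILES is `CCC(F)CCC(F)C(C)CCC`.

The parent chain contains 10 carbons (decane).
Number the chain so that the substituent locant set {3,6,7} is lower than {4,5,8} at the first point of difference.
With this numbering: fluoro groups at C-3 and C-6; a methyl group at C-7.
Prefixes are listed alphabetically: fluoro, methyl.
Putting it together: 3,6-difluoro-7-methyldecane.

3,6-difluoro-7-methyldecane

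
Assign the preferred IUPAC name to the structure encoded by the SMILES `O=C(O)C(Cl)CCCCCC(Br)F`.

Counting along the main chain through the –COOH group gives 8 carbons: the parent is octane.
The principal characteristic group is a carboxylic acid (terminal –COOH), named with the suffix -oic acid.
Choose the numbering such that the carboxylic acid carbon is C-1 by definition.
With this numbering: a bromo group at C-8; a chloro group at C-2; a fluoro group at C-8.
The substituents are ordered alphabetically, ignoring any di-/tri- multipliers.
Putting it together: 8-bromo-2-chloro-8-fluorooctanoic acid.

8-bromo-2-chloro-8-fluorooctanoic acid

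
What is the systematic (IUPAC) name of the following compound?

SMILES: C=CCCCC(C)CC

6-methyloct-1-ene

The longest chain bearing the multiple bond is 8 carbons long (octane).
There is one C=C double bond, indicated by the ending -ene.
Number the chain so that numbering from this end puts the double bond at C-1 rather than C-7.
This places the double bond between C-1 and C-2; a methyl group at C-6.
Assembling the pieces gives 6-methyloct-1-ene.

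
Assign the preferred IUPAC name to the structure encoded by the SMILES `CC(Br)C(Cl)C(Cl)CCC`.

2-bromo-3,4-dichloroheptane

The parent chain contains 7 carbons (heptane).
The numbering direction is chosen so that the substituent locant set {2,3,4} is lower than {4,5,6} at the first point of difference.
This places a bromo group at C-2; chloro groups at C-3 and C-4.
Prefixes are listed alphabetically: bromo, chloro.
Assembling the pieces gives 2-bromo-3,4-dichloroheptane.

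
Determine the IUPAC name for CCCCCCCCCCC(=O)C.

dodecan-2-one

The longest chain bearing the carbonyl is 12 carbons long (dodecane).
A ketone (C=O on an internal carbon) is the principal characteristic group, giving the suffix -one.
Choose the numbering such that numbering from this end puts the carbonyl group at C-2 rather than C-11.
With this numbering: the carbonyl at C-2.
The name is dodecan-2-one.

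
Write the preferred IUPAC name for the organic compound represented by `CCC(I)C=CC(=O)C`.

5-iodohept-3-en-2-one

Counting along the main chain through the carbonyl and the multiple bond gives 7 carbons: the parent is heptane.
The highest-priority functional group is a ketone (C=O on an internal carbon), so the name ends in -one.
There is one C=C double bond, indicated by the ending -ene.
Choose the numbering such that numbering from this end puts the carbonyl group at C-2 rather than C-6.
That gives the carbonyl at C-2; the double bond between C-3 and C-4; an iodo group at C-5.
Putting it together: 5-iodohept-3-en-2-one.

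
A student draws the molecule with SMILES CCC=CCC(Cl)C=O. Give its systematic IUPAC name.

2-chlorohept-4-enal

Counting along the main chain through the –CHO group and the multiple bond gives 7 carbons: the parent is heptane.
The principal characteristic group is an aldehyde (terminal –CHO), named with the suffix -al.
A C=C double bond in the chain gives the infix -ene-.
Number the chain so that the aldehyde carbon is C-1 by definition.
This places the double bond between C-4 and C-5; a chloro group at C-2.
The name is 2-chlorohept-4-enal.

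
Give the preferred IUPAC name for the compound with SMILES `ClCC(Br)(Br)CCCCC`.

2,2-dibromo-1-chloroheptane

The longest carbon chain is 7 atoms: the parent is heptane.
Choose the numbering such that the substituent locant set {1,2,2} is lower than {6,6,7} at the first point of difference.
That gives two bromo groups at C-2; a chloro group at C-1.
Prefixes are listed alphabetically: bromo, chloro.
The name is 2,2-dibromo-1-chloroheptane.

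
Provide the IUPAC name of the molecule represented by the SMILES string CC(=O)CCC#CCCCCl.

9-chloronon-5-yn-2-one

The longest chain bearing the carbonyl and the multiple bond is 9 carbons long (nonane).
A ketone (C=O on an internal carbon) is the principal characteristic group, giving the suffix -one.
A C≡C triple bond in the chain gives the infix -yne-.
Number the chain so that numbering from this end puts the carbonyl group at C-2 rather than C-8.
This places the carbonyl at C-2; the triple bond between C-5 and C-6; a chloro group at C-9.
The name is 9-chloronon-5-yn-2-one.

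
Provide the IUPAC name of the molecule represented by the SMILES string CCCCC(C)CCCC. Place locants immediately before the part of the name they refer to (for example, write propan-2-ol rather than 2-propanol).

5-methylnonane

The parent chain contains 9 carbons (nonane).
Both numbering directions give the same locant set; either may be used.
This places a methyl group at C-5.
Putting it together: 5-methylnonane.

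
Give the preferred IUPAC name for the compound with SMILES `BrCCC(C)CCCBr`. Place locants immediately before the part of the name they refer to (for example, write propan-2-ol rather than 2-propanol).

1,6-dibromo-3-methylhexane

The parent chain contains 6 carbons (hexane).
The numbering direction is chosen so that the substituent locant set {1,3,6} is lower than {1,4,6} at the first point of difference.
This places bromo groups at C-1 and C-6; a methyl group at C-3.
Substituent prefixes are cited in alphabetical order (multiplying prefixes like di-/tri- are ignored for ordering).
Assembling the pieces gives 1,6-dibromo-3-methylhexane.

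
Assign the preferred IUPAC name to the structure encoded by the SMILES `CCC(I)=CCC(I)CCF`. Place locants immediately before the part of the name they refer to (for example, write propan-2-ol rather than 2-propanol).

8-fluoro-3,6-diiodooct-3-ene

The longest carbon chain that includes the multiple bond has 8 carbons, so the parent hydride is octane.
The chain contains a C=C double bond, so the unsaturation ending is -ene.
Number the chain so that numbering from this end puts the double bond at C-3 rather than C-5.
With this numbering: the double bond between C-3 and C-4; a fluoro group at C-8; iodo groups at C-3 and C-6.
Prefixes are listed alphabetically: fluoro, iodo.
Putting it together: 8-fluoro-3,6-diiodooct-3-ene.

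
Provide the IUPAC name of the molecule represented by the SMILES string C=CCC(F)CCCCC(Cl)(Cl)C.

The longest chain bearing the multiple bond is 10 carbons long (decane).
The chain contains a C=C double bond, so the unsaturation ending is -ene.
Choose the numbering such that numbering from this end puts the double bond at C-1 rather than C-9.
This places the double bond between C-1 and C-2; two chloro groups at C-9; a fluoro group at C-4.
Prefixes are listed alphabetically: chloro, fluoro.
The name is 9,9-dichloro-4-fluorodec-1-ene.

9,9-dichloro-4-fluorodec-1-ene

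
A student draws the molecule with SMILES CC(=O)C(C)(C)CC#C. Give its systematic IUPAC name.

3,3-dimethylhex-5-yn-2-one

The longest chain bearing the carbonyl and the multiple bond is 6 carbons long (hexane).
A ketone (C=O on an internal carbon) is the principal characteristic group, giving the suffix -one.
There is one C≡C triple bond, indicated by the ending -yne.
Choose the numbering such that numbering from this end puts the carbonyl group at C-2 rather than C-5.
With this numbering: the carbonyl at C-2; the triple bond between C-5 and C-6; two methyl groups at C-3.
Assembling the pieces gives 3,3-dimethylhex-5-yn-2-one.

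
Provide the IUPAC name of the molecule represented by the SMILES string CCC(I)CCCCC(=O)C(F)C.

2-fluoro-8-iododecan-3-one

The longest carbon chain that includes the carbonyl has 10 carbons, so the parent hydride is decane.
The principal characteristic group is a ketone (C=O on an internal carbon), named with the suffix -one.
The numbering direction is chosen so that numbering from this end puts the carbonyl group at C-3 rather than C-8.
That gives the carbonyl at C-3; a fluoro group at C-2; an iodo group at C-8.
Prefixes are listed alphabetically: fluoro, iodo.
The name is 2-fluoro-8-iododecan-3-one.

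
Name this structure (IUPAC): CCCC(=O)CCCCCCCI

11-iodoundecan-4-one

The longest carbon chain that includes the carbonyl has 11 carbons, so the parent hydride is undecane.
A ketone (C=O on an internal carbon) is the principal characteristic group, giving the suffix -one.
Number the chain so that numbering from this end puts the carbonyl group at C-4 rather than C-8.
This places the carbonyl at C-4; an iodo group at C-11.
The name is 11-iodoundecan-4-one.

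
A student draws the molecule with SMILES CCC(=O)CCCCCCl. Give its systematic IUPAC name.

8-chlorooctan-3-one

The longest carbon chain that includes the carbonyl has 8 carbons, so the parent hydride is octane.
A ketone (C=O on an internal carbon) is the principal characteristic group, giving the suffix -one.
The numbering direction is chosen so that numbering from this end puts the carbonyl group at C-3 rather than C-6.
This places the carbonyl at C-3; a chloro group at C-8.
Assembling the pieces gives 8-chlorooctan-3-one.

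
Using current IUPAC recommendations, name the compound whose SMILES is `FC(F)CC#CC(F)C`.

1,1,5-trifluorohex-3-yne

The longest chain bearing the multiple bond is 6 carbons long (hexane).
A C≡C triple bond in the chain gives the infix -yne-.
The numbering direction is chosen so that the substituent locant set {1,1,5} is lower than {2,6,6} at the first point of difference.
This places the triple bond between C-3 and C-4; fluoro groups at C-1 (×2) and C-5.
Putting it together: 1,1,5-trifluorohex-3-yne.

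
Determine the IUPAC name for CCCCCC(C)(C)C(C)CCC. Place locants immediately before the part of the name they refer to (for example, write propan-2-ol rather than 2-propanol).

The parent chain contains 10 carbons (decane).
Number the chain so that the substituent locant set {4,5,5} is lower than {6,6,7} at the first point of difference.
With this numbering: methyl groups at C-4 and C-5 (×2).
Assembling the pieces gives 4,5,5-trimethyldecane.

4,5,5-trimethyldecane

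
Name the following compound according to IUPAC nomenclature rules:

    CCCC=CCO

Counting along the main chain through the –OH group and the multiple bond gives 6 carbons: the parent is hexane.
The principal characteristic group is an alcohol (–OH), named with the suffix -ol.
A C=C double bond in the chain gives the infix -ene-.
The numbering direction is chosen so that numbering from this end puts the hydroxyl group at C-1 rather than C-6.
This places the hydroxyl at C-1; the double bond between C-2 and C-3.
Assembling the pieces gives hex-2-en-1-ol.

hex-2-en-1-ol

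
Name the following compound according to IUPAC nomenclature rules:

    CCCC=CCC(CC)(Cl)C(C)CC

7-chloro-7-ethyl-8-methyldec-4-ene

The longest chain bearing the multiple bond is 10 carbons long (decane).
There is one C=C double bond, indicated by the ending -ene.
The numbering direction is chosen so that numbering from this end puts the double bond at C-4 rather than C-6.
That gives the double bond between C-4 and C-5; a chloro group at C-7; an ethyl group at C-7; a methyl group at C-8.
The substituents are ordered alphabetically, ignoring any di-/tri- multipliers.
Putting it together: 7-chloro-7-ethyl-8-methyldec-4-ene.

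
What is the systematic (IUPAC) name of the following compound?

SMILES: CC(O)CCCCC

Counting along the main chain through the –OH group gives 7 carbons: the parent is heptane.
An alcohol (–OH) is the principal characteristic group, giving the suffix -ol.
The numbering direction is chosen so that numbering from this end puts the hydroxyl group at C-2 rather than C-6.
That gives the hydroxyl at C-2.
Assembling the pieces gives heptan-2-ol.

heptan-2-ol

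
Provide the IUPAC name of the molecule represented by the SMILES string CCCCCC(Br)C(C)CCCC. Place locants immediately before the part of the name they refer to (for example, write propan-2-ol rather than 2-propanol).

6-bromo-5-methylundecane

The longest carbon chain is 11 atoms: the parent is undecane.
The numbering direction is chosen so that the substituent locant set {5,6} is lower than {6,7} at the first point of difference.
That gives a bromo group at C-6; a methyl group at C-5.
Prefixes are listed alphabetically: bromo, methyl.
Assembling the pieces gives 6-bromo-5-methylundecane.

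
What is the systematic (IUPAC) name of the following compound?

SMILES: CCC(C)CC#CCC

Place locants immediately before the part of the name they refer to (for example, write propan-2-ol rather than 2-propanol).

6-methyloct-3-yne

The longest chain bearing the multiple bond is 8 carbons long (octane).
The chain contains a C≡C triple bond, so the unsaturation ending is -yne.
The numbering direction is chosen so that numbering from this end puts the triple bond at C-3 rather than C-5.
With this numbering: the triple bond between C-3 and C-4; a methyl group at C-6.
Assembling the pieces gives 6-methyloct-3-yne.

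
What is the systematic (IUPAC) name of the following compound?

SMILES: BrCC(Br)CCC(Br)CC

1,2,5-tribromoheptane

The longest continuous carbon chain has 7 atoms, so the parent hydride is heptane.
The numbering direction is chosen so that the substituent locant set {1,2,5} is lower than {3,6,7} at the first point of difference.
That gives bromo groups at C-1 and C-2 and C-5.
Assembling the pieces gives 1,2,5-tribromoheptane.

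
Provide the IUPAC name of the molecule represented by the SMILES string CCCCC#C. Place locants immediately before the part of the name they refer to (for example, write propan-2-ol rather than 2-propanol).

The longest carbon chain that includes the multiple bond has 6 carbons, so the parent hydride is hexane.
The chain contains a C≡C triple bond, so the unsaturation ending is -yne.
Choose the numbering such that numbering from this end puts the triple bond at C-1 rather than C-5.
That gives the triple bond between C-1 and C-2.
The name is hex-1-yne.

hex-1-yne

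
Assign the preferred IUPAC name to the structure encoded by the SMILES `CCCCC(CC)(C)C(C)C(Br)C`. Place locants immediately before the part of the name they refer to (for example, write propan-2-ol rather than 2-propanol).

The longest continuous carbon chain has 8 atoms, so the parent hydride is octane.
Number the chain so that the substituent locant set {2,3,4,4} is lower than {5,5,6,7} at the first point of difference.
That gives a bromo group at C-2; an ethyl group at C-4; methyl groups at C-3 and C-4.
Substituent prefixes are cited in alphabetical order (multiplying prefixes like di-/tri- are ignored for ordering).
The name is 2-bromo-4-ethyl-3,4-dimethyloctane.

2-bromo-4-ethyl-3,4-dimethyloctane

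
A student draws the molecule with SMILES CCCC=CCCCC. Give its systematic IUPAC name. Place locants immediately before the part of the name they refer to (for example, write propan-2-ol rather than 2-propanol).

non-4-ene

The longest chain bearing the multiple bond is 9 carbons long (nonane).
There is one C=C double bond, indicated by the ending -ene.
The numbering direction is chosen so that numbering from this end puts the double bond at C-4 rather than C-5.
That gives the double bond between C-4 and C-5.
The name is non-4-ene.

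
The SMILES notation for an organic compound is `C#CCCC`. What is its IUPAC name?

pent-1-yne

The longest carbon chain that includes the multiple bond has 5 carbons, so the parent hydride is pentane.
There is one C≡C triple bond, indicated by the ending -yne.
Number the chain so that numbering from this end puts the triple bond at C-1 rather than C-4.
This places the triple bond between C-1 and C-2.
Assembling the pieces gives pent-1-yne.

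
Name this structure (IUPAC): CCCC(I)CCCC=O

The longest carbon chain that includes the –CHO group has 8 carbons, so the parent hydride is octane.
The highest-priority functional group is an aldehyde (terminal –CHO), so the name ends in -al.
Choose the numbering such that the aldehyde carbon is C-1 by definition.
With this numbering: an iodo group at C-5.
Assembling the pieces gives 5-iodooctanal.

5-iodooctanal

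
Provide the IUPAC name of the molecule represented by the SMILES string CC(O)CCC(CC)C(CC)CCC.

The longest chain bearing the –OH group is 9 carbons long (nonane).
The highest-priority functional group is an alcohol (–OH), so the name ends in -ol.
The numbering direction is chosen so that numbering from this end puts the hydroxyl group at C-2 rather than C-8.
That gives the hydroxyl at C-2; ethyl groups at C-5 and C-6.
Putting it together: 5,6-diethylnonan-2-ol.

5,6-diethylnonan-2-ol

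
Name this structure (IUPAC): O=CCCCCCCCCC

Counting along the main chain through the –CHO group gives 10 carbons: the parent is decane.
An aldehyde (terminal –CHO) is the principal characteristic group, giving the suffix -al.
The numbering direction is chosen so that the aldehyde carbon is C-1 by definition.
Assembling the pieces gives decanal.

decanal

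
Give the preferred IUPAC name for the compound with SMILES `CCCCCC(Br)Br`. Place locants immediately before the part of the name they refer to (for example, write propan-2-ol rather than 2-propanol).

The longest carbon chain is 6 atoms: the parent is hexane.
The numbering direction is chosen so that the substituent locant set {1,1} is lower than {6,6} at the first point of difference.
That gives two bromo groups at C-1.
Putting it together: 1,1-dibromohexane.

1,1-dibromohexane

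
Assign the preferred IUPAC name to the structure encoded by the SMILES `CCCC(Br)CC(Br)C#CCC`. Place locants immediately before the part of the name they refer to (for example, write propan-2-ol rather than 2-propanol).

5,7-dibromodec-3-yne

The longest chain bearing the multiple bond is 10 carbons long (decane).
There is one C≡C triple bond, indicated by the ending -yne.
Choose the numbering such that numbering from this end puts the triple bond at C-3 rather than C-7.
With this numbering: the triple bond between C-3 and C-4; bromo groups at C-5 and C-7.
The name is 5,7-dibromodec-3-yne.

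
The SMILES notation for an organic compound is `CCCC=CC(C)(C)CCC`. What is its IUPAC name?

The longest carbon chain that includes the multiple bond has 9 carbons, so the parent hydride is nonane.
The chain contains a C=C double bond, so the unsaturation ending is -ene.
Number the chain so that numbering from this end puts the double bond at C-4 rather than C-5.
That gives the double bond between C-4 and C-5; two methyl groups at C-6.
The name is 6,6-dimethylnon-4-ene.

6,6-dimethylnon-4-ene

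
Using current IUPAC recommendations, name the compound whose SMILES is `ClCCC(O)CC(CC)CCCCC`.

The longest chain bearing the –OH group is 10 carbons long (decane).
The principal characteristic group is an alcohol (–OH), named with the suffix -ol.
Number the chain so that numbering from this end puts the hydroxyl group at C-3 rather than C-8.
With this numbering: the hydroxyl at C-3; a chloro group at C-1; an ethyl group at C-5.
Substituent prefixes are cited in alphabetical order (multiplying prefixes like di-/tri- are ignored for ordering).
Putting it together: 1-chloro-5-ethyldecan-3-ol.

1-chloro-5-ethyldecan-3-ol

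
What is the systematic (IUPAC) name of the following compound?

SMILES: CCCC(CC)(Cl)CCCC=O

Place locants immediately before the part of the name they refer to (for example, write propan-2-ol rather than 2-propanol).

The longest chain bearing the –CHO group is 8 carbons long (octane).
The principal characteristic group is an aldehyde (terminal –CHO), named with the suffix -al.
Choose the numbering such that the aldehyde carbon is C-1 by definition.
That gives a chloro group at C-5; an ethyl group at C-5.
The substituents are ordered alphabetically, ignoring any di-/tri- multipliers.
The name is 5-chloro-5-ethyloctanal.

5-chloro-5-ethyloctanal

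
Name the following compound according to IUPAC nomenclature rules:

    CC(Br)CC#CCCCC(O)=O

The longest carbon chain that includes the –COOH group and the multiple bond has 9 carbons, so the parent hydride is nonane.
A carboxylic acid (terminal –COOH) is the principal characteristic group, giving the suffix -oic acid.
The chain contains a C≡C triple bond, so the unsaturation ending is -yne.
Number the chain so that the carboxylic acid carbon is C-1 by definition.
With this numbering: the triple bond between C-5 and C-6; a bromo group at C-8.
Assembling the pieces gives 8-bromonon-5-ynoic acid.

8-bromonon-5-ynoic acid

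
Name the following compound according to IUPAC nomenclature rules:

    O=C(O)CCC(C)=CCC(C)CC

4,7-dimethylnon-4-enoic acid

The longest carbon chain that includes the –COOH group and the multiple bond has 9 carbons, so the parent hydride is nonane.
A carboxylic acid (terminal –COOH) is the principal characteristic group, giving the suffix -oic acid.
There is one C=C double bond, indicated by the ending -ene.
Choose the numbering such that the carboxylic acid carbon is C-1 by definition.
With this numbering: the double bond between C-4 and C-5; methyl groups at C-4 and C-7.
Assembling the pieces gives 4,7-dimethylnon-4-enoic acid.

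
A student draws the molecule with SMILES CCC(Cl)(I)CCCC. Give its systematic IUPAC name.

The longest carbon chain is 7 atoms: the parent is heptane.
Choose the numbering such that the substituent locant set {3,3} is lower than {5,5} at the first point of difference.
That gives a chloro group at C-3; an iodo group at C-3.
Prefixes are listed alphabetically: chloro, iodo.
The name is 3-chloro-3-iodoheptane.

3-chloro-3-iodoheptane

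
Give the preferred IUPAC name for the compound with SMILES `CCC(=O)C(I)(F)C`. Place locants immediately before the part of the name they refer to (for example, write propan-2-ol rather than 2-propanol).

2-fluoro-2-iodopentan-3-one

Counting along the main chain through the carbonyl gives 5 carbons: the parent is pentane.
The highest-priority functional group is a ketone (C=O on an internal carbon), so the name ends in -one.
Number the chain so that the substituent locant set {2,2} is lower than {4,4} at the first point of difference.
With this numbering: the carbonyl at C-3; a fluoro group at C-2; an iodo group at C-2.
Prefixes are listed alphabetically: fluoro, iodo.
The name is 2-fluoro-2-iodopentan-3-one.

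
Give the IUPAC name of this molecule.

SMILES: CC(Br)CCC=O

The longest chain bearing the –CHO group is 5 carbons long (pentane).
The highest-priority functional group is an aldehyde (terminal –CHO), so the name ends in -al.
Choose the numbering such that the aldehyde carbon is C-1 by definition.
This places a bromo group at C-4.
Assembling the pieces gives 4-bromopentanal.

4-bromopentanal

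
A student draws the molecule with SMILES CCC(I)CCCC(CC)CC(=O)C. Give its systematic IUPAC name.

The longest carbon chain that includes the carbonyl has 10 carbons, so the parent hydride is decane.
The principal characteristic group is a ketone (C=O on an internal carbon), named with the suffix -one.
Number the chain so that numbering from this end puts the carbonyl group at C-2 rather than C-9.
With this numbering: the carbonyl at C-2; an ethyl group at C-4; an iodo group at C-8.
Substituent prefixes are cited in alphabetical order (multiplying prefixes like di-/tri- are ignored for ordering).
The name is 4-ethyl-8-iododecan-2-one.

4-ethyl-8-iododecan-2-one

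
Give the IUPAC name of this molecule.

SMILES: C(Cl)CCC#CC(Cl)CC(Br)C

8-bromo-1,6-dichloronon-4-yne

The longest carbon chain that includes the multiple bond has 9 carbons, so the parent hydride is nonane.
The chain contains a C≡C triple bond, so the unsaturation ending is -yne.
The numbering direction is chosen so that numbering from this end puts the triple bond at C-4 rather than C-5.
With this numbering: the triple bond between C-4 and C-5; a bromo group at C-8; chloro groups at C-1 and C-6.
Substituent prefixes are cited in alphabetical order (multiplying prefixes like di-/tri- are ignored for ordering).
The name is 8-bromo-1,6-dichloronon-4-yne.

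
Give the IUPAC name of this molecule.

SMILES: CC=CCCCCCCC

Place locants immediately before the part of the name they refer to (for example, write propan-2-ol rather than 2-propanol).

Counting along the main chain through the multiple bond gives 10 carbons: the parent is decane.
There is one C=C double bond, indicated by the ending -ene.
Number the chain so that numbering from this end puts the double bond at C-2 rather than C-8.
That gives the double bond between C-2 and C-3.
The name is dec-2-ene.

dec-2-ene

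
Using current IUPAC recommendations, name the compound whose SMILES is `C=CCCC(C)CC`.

5-methylhept-1-ene

The longest chain bearing the multiple bond is 7 carbons long (heptane).
A C=C double bond in the chain gives the infix -ene-.
Number the chain so that numbering from this end puts the double bond at C-1 rather than C-6.
That gives the double bond between C-1 and C-2; a methyl group at C-5.
The name is 5-methylhept-1-ene.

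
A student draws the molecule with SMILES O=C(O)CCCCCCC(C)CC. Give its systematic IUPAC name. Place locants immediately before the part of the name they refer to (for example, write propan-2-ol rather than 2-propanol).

8-methyldecanoic acid

The longest carbon chain that includes the –COOH group has 10 carbons, so the parent hydride is decane.
The highest-priority functional group is a carboxylic acid (terminal –COOH), so the name ends in -oic acid.
Number the chain so that the carboxylic acid carbon is C-1 by definition.
With this numbering: a methyl group at C-8.
Putting it together: 8-methyldecanoic acid.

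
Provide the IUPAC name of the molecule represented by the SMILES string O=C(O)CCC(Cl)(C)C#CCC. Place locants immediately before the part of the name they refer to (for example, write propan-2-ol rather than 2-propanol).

The longest chain bearing the –COOH group and the multiple bond is 8 carbons long (octane).
A carboxylic acid (terminal –COOH) is the principal characteristic group, giving the suffix -oic acid.
There is one C≡C triple bond, indicated by the ending -yne.
Choose the numbering such that the carboxylic acid carbon is C-1 by definition.
This places the triple bond between C-5 and C-6; a chloro group at C-4; a methyl group at C-4.
Substituent prefixes are cited in alphabetical order (multiplying prefixes like di-/tri- are ignored for ordering).
Assembling the pieces gives 4-chloro-4-methyloct-5-ynoic acid.

4-chloro-4-methyloct-5-ynoic acid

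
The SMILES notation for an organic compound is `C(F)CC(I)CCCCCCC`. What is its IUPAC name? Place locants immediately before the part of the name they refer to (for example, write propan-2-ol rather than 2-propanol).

1-fluoro-3-iododecane

The longest continuous carbon chain has 10 atoms, so the parent hydride is decane.
Choose the numbering such that the substituent locant set {1,3} is lower than {8,10} at the first point of difference.
With this numbering: a fluoro group at C-1; an iodo group at C-3.
Prefixes are listed alphabetically: fluoro, iodo.
The name is 1-fluoro-3-iododecane.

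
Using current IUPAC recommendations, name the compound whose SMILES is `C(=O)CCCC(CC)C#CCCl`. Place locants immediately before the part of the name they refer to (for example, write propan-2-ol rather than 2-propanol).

The longest carbon chain that includes the –CHO group and the multiple bond has 8 carbons, so the parent hydride is octane.
The highest-priority functional group is an aldehyde (terminal –CHO), so the name ends in -al.
The chain contains a C≡C triple bond, so the unsaturation ending is -yne.
The numbering direction is chosen so that the aldehyde carbon is C-1 by definition.
This places the triple bond between C-6 and C-7; a chloro group at C-8; an ethyl group at C-5.
Substituent prefixes are cited in alphabetical order (multiplying prefixes like di-/tri- are ignored for ordering).
The name is 8-chloro-5-ethyloct-6-ynal.

8-chloro-5-ethyloct-6-ynal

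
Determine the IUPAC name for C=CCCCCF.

Counting along the main chain through the multiple bond gives 6 carbons: the parent is hexane.
There is one C=C double bond, indicated by the ending -ene.
The numbering direction is chosen so that numbering from this end puts the double bond at C-1 rather than C-5.
That gives the double bond between C-1 and C-2; a fluoro group at C-6.
Putting it together: 6-fluorohex-1-ene.

6-fluorohex-1-ene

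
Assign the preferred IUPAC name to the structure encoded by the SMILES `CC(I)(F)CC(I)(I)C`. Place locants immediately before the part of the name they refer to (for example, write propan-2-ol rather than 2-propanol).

The longest continuous carbon chain has 5 atoms, so the parent hydride is pentane.
Choose the numbering such that the locant sets are identical either way, so the alphabetically earlier fluoro substituent takes the lower locant (2 rather than 4).
With this numbering: a fluoro group at C-2; iodo groups at C-2 and C-4 (×2).
The substituents are ordered alphabetically, ignoring any di-/tri- multipliers.
Putting it together: 2-fluoro-2,4,4-triiodopentane.

2-fluoro-2,4,4-triiodopentane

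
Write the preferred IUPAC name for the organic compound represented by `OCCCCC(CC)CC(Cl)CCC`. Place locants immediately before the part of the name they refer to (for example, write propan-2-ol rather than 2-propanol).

7-chloro-5-ethyldecan-1-ol

The longest carbon chain that includes the –OH group has 10 carbons, so the parent hydride is decane.
The principal characteristic group is an alcohol (–OH), named with the suffix -ol.
Number the chain so that numbering from this end puts the hydroxyl group at C-1 rather than C-10.
This places the hydroxyl at C-1; a chloro group at C-7; an ethyl group at C-5.
Prefixes are listed alphabetically: chloro, ethyl.
The name is 7-chloro-5-ethyldecan-1-ol.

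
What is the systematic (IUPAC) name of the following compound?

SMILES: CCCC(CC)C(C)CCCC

4-ethyl-5-methylnonane

The parent chain contains 9 carbons (nonane).
Number the chain so that the substituent locant set {4,5} is lower than {5,6} at the first point of difference.
This places an ethyl group at C-4; a methyl group at C-5.
Prefixes are listed alphabetically: ethyl, methyl.
Putting it together: 4-ethyl-5-methylnonane.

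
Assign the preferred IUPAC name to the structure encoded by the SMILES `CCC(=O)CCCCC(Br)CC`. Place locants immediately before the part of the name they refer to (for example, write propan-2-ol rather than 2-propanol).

8-bromodecan-3-one

The longest carbon chain that includes the carbonyl has 10 carbons, so the parent hydride is decane.
The principal characteristic group is a ketone (C=O on an internal carbon), named with the suffix -one.
Number the chain so that numbering from this end puts the carbonyl group at C-3 rather than C-8.
With this numbering: the carbonyl at C-3; a bromo group at C-8.
Assembling the pieces gives 8-bromodecan-3-one.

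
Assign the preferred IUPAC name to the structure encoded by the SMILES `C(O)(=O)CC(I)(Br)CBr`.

3,4-dibromo-3-iodobutanoic acid

The longest chain bearing the –COOH group is 4 carbons long (butane).
The highest-priority functional group is a carboxylic acid (terminal –COOH), so the name ends in -oic acid.
Choose the numbering such that the carboxylic acid carbon is C-1 by definition.
This places bromo groups at C-3 and C-4; an iodo group at C-3.
Prefixes are listed alphabetically: bromo, iodo.
Putting it together: 3,4-dibromo-3-iodobutanoic acid.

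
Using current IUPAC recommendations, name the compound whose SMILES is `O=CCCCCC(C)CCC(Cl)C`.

9-chloro-6-methyldecanal

Counting along the main chain through the –CHO group gives 10 carbons: the parent is decane.
The highest-priority functional group is an aldehyde (terminal –CHO), so the name ends in -al.
Choose the numbering such that the aldehyde carbon is C-1 by definition.
With this numbering: a chloro group at C-9; a methyl group at C-6.
Prefixes are listed alphabetically: chloro, methyl.
Putting it together: 9-chloro-6-methyldecanal.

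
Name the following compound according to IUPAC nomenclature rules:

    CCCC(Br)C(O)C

The longest carbon chain that includes the –OH group has 6 carbons, so the parent hydride is hexane.
An alcohol (–OH) is the principal characteristic group, giving the suffix -ol.
Number the chain so that numbering from this end puts the hydroxyl group at C-2 rather than C-5.
That gives the hydroxyl at C-2; a bromo group at C-3.
Assembling the pieces gives 3-bromohexan-2-ol.

3-bromohexan-2-ol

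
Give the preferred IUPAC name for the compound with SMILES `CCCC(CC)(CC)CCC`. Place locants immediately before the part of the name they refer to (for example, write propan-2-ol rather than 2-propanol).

4,4-diethylheptane

The parent chain contains 7 carbons (heptane).
Numbering from either end gives identical locants here.
This places two ethyl groups at C-4.
Assembling the pieces gives 4,4-diethylheptane.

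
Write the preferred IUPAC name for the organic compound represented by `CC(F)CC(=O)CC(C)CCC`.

2-fluoro-6-methylnonan-4-one

The longest carbon chain that includes the carbonyl has 9 carbons, so the parent hydride is nonane.
A ketone (C=O on an internal carbon) is the principal characteristic group, giving the suffix -one.
The numbering direction is chosen so that numbering from this end puts the carbonyl group at C-4 rather than C-6.
That gives the carbonyl at C-4; a fluoro group at C-2; a methyl group at C-6.
The substituents are ordered alphabetically, ignoring any di-/tri- multipliers.
Assembling the pieces gives 2-fluoro-6-methylnonan-4-one.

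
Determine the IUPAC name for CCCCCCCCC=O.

nonanal

Counting along the main chain through the –CHO group gives 9 carbons: the parent is nonane.
The highest-priority functional group is an aldehyde (terminal –CHO), so the name ends in -al.
The numbering direction is chosen so that the aldehyde carbon is C-1 by definition.
Putting it together: nonanal.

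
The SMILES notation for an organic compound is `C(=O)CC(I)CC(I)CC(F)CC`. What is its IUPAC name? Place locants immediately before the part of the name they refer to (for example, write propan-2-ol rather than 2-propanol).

7-fluoro-3,5-diiodononanal

Counting along the main chain through the –CHO group gives 9 carbons: the parent is nonane.
The highest-priority functional group is an aldehyde (terminal –CHO), so the name ends in -al.
The numbering direction is chosen so that the aldehyde carbon is C-1 by definition.
This places a fluoro group at C-7; iodo groups at C-3 and C-5.
Prefixes are listed alphabetically: fluoro, iodo.
The name is 7-fluoro-3,5-diiodononanal.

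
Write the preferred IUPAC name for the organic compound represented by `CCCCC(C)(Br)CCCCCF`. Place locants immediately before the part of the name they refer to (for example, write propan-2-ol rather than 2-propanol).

The longest carbon chain is 10 atoms: the parent is decane.
Number the chain so that the substituent locant set {1,6,6} is lower than {5,5,10} at the first point of difference.
With this numbering: a bromo group at C-6; a fluoro group at C-1; a methyl group at C-6.
Substituent prefixes are cited in alphabetical order (multiplying prefixes like di-/tri- are ignored for ordering).
The name is 6-bromo-1-fluoro-6-methyldecane.

6-bromo-1-fluoro-6-methyldecane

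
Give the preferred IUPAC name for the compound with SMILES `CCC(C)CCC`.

3-methylhexane

The longest continuous carbon chain has 6 atoms, so the parent hydride is hexane.
Choose the numbering such that the substituent locant set {3} is lower than {4} at the first point of difference.
That gives a methyl group at C-3.
The name is 3-methylhexane.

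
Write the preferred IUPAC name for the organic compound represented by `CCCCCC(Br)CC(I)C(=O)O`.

4-bromo-2-iodononanoic acid

The longest carbon chain that includes the –COOH group has 9 carbons, so the parent hydride is nonane.
The highest-priority functional group is a carboxylic acid (terminal –COOH), so the name ends in -oic acid.
Choose the numbering such that the carboxylic acid carbon is C-1 by definition.
With this numbering: a bromo group at C-4; an iodo group at C-2.
Prefixes are listed alphabetically: bromo, iodo.
The name is 4-bromo-2-iodononanoic acid.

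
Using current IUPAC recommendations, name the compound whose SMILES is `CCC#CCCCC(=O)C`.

non-6-yn-2-one

Counting along the main chain through the carbonyl and the multiple bond gives 9 carbons: the parent is nonane.
A ketone (C=O on an internal carbon) is the principal characteristic group, giving the suffix -one.
A C≡C triple bond in the chain gives the infix -yne-.
The numbering direction is chosen so that numbering from this end puts the carbonyl group at C-2 rather than C-8.
With this numbering: the carbonyl at C-2; the triple bond between C-6 and C-7.
Assembling the pieces gives non-6-yn-2-one.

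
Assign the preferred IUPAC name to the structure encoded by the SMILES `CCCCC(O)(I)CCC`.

Counting along the main chain through the –OH group gives 8 carbons: the parent is octane.
An alcohol (–OH) is the principal characteristic group, giving the suffix -ol.
Choose the numbering such that numbering from this end puts the hydroxyl group at C-4 rather than C-5.
With this numbering: the hydroxyl at C-4; an iodo group at C-4.
Assembling the pieces gives 4-iodooctan-4-ol.

4-iodooctan-4-ol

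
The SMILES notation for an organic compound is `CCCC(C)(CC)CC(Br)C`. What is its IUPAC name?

2-bromo-4-ethyl-4-methylheptane

The longest continuous carbon chain has 7 atoms, so the parent hydride is heptane.
Number the chain so that the substituent locant set {2,4,4} is lower than {4,4,6} at the first point of difference.
With this numbering: a bromo group at C-2; an ethyl group at C-4; a methyl group at C-4.
The substituents are ordered alphabetically, ignoring any di-/tri- multipliers.
Putting it together: 2-bromo-4-ethyl-4-methylheptane.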